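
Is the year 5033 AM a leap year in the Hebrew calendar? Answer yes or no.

yes

Hebrew year 5033 is year 17 of its 19-year Metonic cycle; leap years are at positions 3, 6, 8, 11, 14, 17, 19, so it is a leap year (13 months).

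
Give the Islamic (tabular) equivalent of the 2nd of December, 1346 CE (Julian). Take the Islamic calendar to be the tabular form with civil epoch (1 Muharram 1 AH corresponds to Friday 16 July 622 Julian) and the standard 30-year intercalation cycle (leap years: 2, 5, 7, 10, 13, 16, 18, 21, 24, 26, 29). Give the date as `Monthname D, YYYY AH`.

Sha'ban 16, 747 AH

The source date corresponds to 10 December 1346 in the proleptic Gregorian calendar (JDN 2213020).
That day falls on 16 Sha'ban 747 AH in the tabular Islamic calendar.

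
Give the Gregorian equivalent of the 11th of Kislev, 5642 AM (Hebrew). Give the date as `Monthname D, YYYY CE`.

Julian Day Number of the source date = 2408418.
Converting JDN 2408418 to the Gregorian calendar gives 3 December 1881 CE.

December 3, 1881 CE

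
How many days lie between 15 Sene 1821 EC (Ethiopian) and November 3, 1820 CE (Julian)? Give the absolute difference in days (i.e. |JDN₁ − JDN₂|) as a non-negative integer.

First date → JDN 2389260; second date → JDN 2386120.
The interval is |2389260 − 2386120| = 3140 days.

3140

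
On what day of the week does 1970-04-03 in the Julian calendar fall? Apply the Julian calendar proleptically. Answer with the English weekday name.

Thursday

In the Gregorian calendar this is 16 April 1970 (JDN 2440693).
Since JDN mod 7 = 3 (0 = Monday), the day is Thursday.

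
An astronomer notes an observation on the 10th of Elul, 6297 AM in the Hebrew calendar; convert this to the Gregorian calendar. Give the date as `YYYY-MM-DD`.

2537-09-17

Julian Day Number of the source date = 2647940.
Converting JDN 2647940 to the Gregorian calendar gives 17 September 2537 CE.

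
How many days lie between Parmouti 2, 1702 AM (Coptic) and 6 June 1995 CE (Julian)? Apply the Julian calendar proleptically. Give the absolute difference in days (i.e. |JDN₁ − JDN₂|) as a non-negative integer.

First date → JDN 2446531; second date → JDN 2449888.
The interval is |2446531 − 2449888| = 3357 days.

3357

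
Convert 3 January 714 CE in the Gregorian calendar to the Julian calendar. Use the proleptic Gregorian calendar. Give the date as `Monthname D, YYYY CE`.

December 30, 713 CE

At this point the Julian calendar is 4 days behind the Gregorian.
3 January 714 Gregorian − 4 days → 30 December 713 Julian.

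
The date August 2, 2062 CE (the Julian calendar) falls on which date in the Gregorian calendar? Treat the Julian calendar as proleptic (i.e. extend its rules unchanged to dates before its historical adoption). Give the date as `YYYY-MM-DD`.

2062-08-15

The Julian–Gregorian offset here is 13 days (Julian trailing).
2 August 2062 Julian + 13 days → 15 August 2062 Gregorian.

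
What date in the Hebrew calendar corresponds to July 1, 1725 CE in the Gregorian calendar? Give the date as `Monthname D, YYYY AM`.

Tammuz 20, 5485 AM

Both dates share Julian Day Number 2351285; in the Hebrew calendar that is 20 Tammuz 5485 AM.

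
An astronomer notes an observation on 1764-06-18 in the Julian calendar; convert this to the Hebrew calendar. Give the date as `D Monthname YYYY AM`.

29 Sivan 5524 AM

The source date corresponds to 29 June 1764 in the Gregorian calendar (JDN 2365528).
That day falls on 29 Sivan 5524 AM in the Hebrew calendar.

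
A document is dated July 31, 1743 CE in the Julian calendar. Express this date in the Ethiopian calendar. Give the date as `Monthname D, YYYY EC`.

Nehase 7, 1735 EC

Julian Day Number of the source date = 2357900.
Converting JDN 2357900 to the Ethiopian calendar gives 7 Nehase 1735 EC.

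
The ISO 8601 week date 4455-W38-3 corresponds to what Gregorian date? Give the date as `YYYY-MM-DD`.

4455-09-22

ISO week 1 of 4455 is the week containing the first Thursday of 4455.
Week 38, day 3 (Wednesday) lands on 4455-09-22.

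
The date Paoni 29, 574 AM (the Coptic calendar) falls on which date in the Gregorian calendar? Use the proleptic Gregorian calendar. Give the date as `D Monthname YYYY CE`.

Julian Day Number of the source date = 2034616.
Converting JDN 2034616 to the Gregorian calendar gives 27 June 858 CE.

27 June 858 CE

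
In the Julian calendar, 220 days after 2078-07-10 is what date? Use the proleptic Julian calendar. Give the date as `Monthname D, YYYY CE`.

February 15, 2079 CE

The starting date is JDN 2480238; 2480238 + 220 = 2480458.
JDN 2480458 corresponds to February 15, 2079 CE.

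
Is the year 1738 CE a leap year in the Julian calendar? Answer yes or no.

no

1738 mod 4 = 2, so it is a common year in the Julian calendar.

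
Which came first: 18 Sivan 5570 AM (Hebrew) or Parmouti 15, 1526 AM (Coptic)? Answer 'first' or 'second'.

second

The two dates have Julian Day Numbers 2382319 and 2382260 respectively.
Since 2382260 < 2382319, the second date comes first.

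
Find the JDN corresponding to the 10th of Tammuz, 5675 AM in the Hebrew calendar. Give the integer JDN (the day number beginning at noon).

In the Gregorian calendar the same day is 22 June 1915.
JDN 2451545 is 1 January 2000 CE (Gregorian); the target day is −30874 days from there, so JDN = 2420671.

2420671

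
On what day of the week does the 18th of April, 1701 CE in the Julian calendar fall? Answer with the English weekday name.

This is JDN 2342456 (29 April 1701 Gregorian).
2342456 ≡ 4 (mod 7); counting from Monday = 0 gives Friday.

Friday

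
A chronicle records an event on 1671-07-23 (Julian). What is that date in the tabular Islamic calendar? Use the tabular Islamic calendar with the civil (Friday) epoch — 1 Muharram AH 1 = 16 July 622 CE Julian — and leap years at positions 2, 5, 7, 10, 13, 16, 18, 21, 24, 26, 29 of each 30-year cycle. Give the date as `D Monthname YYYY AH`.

26 Rabi' al-Awwal 1082 AH

Both dates share Julian Day Number 2331594; in the tabular Islamic calendar that is 26 Rabi' al-Awwal 1082 AH.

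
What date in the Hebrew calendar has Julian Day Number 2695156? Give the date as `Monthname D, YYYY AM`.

JDN 2695156 is 26 December 2666 in the Gregorian calendar.
In the Hebrew calendar that day is Tevet 8, 6427 AM.

Tevet 8, 6427 AM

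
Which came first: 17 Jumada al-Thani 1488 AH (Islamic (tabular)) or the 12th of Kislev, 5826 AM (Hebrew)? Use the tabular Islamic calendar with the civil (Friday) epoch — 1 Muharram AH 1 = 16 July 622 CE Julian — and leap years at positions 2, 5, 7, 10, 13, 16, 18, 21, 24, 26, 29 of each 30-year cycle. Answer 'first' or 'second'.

First date → JDN 2475547; second date → JDN 2475630.
JDN 2475547 < JDN 2475630, so the first date is earlier.

first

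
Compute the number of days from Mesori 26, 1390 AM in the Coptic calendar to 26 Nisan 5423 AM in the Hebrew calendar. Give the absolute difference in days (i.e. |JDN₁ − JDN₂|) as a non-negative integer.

JDN of the first date = 2332717.
JDN of the second date = 2328581.
|2328581 − 2332717| = 4136.

4136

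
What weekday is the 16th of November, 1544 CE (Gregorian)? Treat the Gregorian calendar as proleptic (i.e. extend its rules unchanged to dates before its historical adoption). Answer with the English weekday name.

Thursday

2285314 ≡ 3 (mod 7); counting from Monday = 0 gives Thursday.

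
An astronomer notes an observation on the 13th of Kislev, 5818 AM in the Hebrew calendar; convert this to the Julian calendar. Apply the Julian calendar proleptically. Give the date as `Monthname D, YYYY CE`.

November 27, 2057 CE

Julian Day Number of the source date = 2472708.
Converting JDN 2472708 to the Julian calendar gives 27 November 2057 CE.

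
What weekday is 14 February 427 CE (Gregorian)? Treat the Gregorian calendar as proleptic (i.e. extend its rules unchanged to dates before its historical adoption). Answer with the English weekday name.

1877063 ≡ 6 (mod 7); counting from Monday = 0 gives Sunday.

Sunday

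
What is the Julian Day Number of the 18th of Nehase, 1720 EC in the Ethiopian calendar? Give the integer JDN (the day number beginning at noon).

In the Gregorian calendar the same day is 22 August 1728.
JDN 2400001 is 17 November 1858 CE (Gregorian), MJD 0; the target day is −47568 days from there, so JDN = 2352433.

2352433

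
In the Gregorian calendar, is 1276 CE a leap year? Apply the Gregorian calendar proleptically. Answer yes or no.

yes

1276 is divisible by 4 and not by 100, so it is a leap year.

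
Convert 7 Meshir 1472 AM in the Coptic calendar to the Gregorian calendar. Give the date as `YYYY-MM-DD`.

Julian Day Number of the source date = 2362469.
Converting JDN 2362469 to the Gregorian calendar gives 13 February 1756 CE.

1756-02-13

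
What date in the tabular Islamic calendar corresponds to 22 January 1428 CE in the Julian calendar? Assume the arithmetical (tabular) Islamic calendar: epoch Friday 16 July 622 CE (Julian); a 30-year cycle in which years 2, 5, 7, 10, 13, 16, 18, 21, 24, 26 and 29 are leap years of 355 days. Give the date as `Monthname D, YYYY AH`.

Julian Day Number of the source date = 2242656.
Converting JDN 2242656 to the tabular Islamic calendar gives 4 Rabi' al-Thani 831 AH.

Rabi' al-Thani 4, 831 AH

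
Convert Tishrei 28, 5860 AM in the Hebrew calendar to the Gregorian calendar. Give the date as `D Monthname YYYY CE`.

12 October 2099 CE

Both dates share Julian Day Number 2487989; in the Gregorian calendar that is 12 October 2099 CE.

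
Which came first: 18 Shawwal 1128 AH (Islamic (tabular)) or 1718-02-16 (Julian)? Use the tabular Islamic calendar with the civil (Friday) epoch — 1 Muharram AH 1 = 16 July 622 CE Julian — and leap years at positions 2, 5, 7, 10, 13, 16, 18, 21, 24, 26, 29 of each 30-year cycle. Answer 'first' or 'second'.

The two dates have Julian Day Numbers 2348094 and 2348604 respectively.
Since 2348094 < 2348604, the first date comes first.

first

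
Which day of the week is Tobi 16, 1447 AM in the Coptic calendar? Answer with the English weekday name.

Equivalently 22 January 1731 Gregorian, JDN 2353316.
Since JDN mod 7 = 0 (0 = Monday), the day is Monday.

Monday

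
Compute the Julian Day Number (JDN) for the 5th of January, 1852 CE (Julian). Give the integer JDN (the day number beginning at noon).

Equivalently 17 January 1852 (Gregorian).
JDN 2451545 is 1 January 2000 CE (Gregorian); the target day is −54040 days from there, so JDN = 2397505.

2397505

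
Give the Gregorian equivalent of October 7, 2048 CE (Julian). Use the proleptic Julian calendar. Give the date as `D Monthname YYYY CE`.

20 October 2048 CE

At this point the Julian calendar is 13 days behind the Gregorian.
7 October 2048 Julian + 13 days → 20 October 2048 Gregorian.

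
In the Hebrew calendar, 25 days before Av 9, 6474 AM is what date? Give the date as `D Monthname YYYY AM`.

JDN of Av 9, 6474 AM = 2712550.
2712550 − 25 = 2712525.
JDN 2712525 in the Hebrew calendar is 13 Tammuz 6474 AM.

13 Tammuz 6474 AM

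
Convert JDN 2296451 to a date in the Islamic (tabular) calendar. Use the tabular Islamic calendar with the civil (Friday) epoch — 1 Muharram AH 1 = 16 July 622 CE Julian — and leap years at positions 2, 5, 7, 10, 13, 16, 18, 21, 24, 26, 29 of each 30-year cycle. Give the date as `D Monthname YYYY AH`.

24 Muharram 983 AH

The proleptic Gregorian equivalent of JDN 2296451 is 15 May 1575.
In the tabular Islamic calendar that day is 24 Muharram 983 AH.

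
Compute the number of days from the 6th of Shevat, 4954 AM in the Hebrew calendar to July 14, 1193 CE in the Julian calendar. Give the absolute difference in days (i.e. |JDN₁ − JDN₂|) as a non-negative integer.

169

JDN of the first date = 2157165.
JDN of the second date = 2156996.
|2156996 − 2157165| = 169.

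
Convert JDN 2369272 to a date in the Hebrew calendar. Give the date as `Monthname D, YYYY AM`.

Tishrei 24, 5535 AM

JDN 2369272 is 29 September 1774 in the Gregorian calendar.
In the Hebrew calendar that day is Tishrei 24, 5535 AM.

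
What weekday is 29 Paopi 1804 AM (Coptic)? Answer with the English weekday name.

Sunday

In the Gregorian calendar this is 9 November 2087 (JDN 2483634).
2483634 ≡ 6 (mod 7); counting from Monday = 0 gives Sunday.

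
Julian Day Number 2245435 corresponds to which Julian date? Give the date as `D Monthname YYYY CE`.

The proleptic Gregorian equivalent of JDN 2245435 is 10 September 1435.
In the Julian calendar that day is 1 September 1435 CE.

1 September 1435 CE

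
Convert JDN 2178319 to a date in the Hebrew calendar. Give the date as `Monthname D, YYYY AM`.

The proleptic Gregorian equivalent of JDN 2178319 is 7 December 1251.
In the Hebrew calendar that day is Kislev 15, 5012 AM.

Kislev 15, 5012 AM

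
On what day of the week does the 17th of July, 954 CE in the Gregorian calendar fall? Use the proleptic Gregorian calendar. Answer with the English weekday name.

Wednesday

JDN 2069699 mod 7 = 2, and JDN 0 was a Monday, so this is a Wednesday.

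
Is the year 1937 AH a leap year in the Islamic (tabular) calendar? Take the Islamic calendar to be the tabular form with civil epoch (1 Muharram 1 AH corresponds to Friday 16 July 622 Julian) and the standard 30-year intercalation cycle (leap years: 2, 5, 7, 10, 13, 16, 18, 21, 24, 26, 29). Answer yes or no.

no

Year 1937 AH is year 17 of its 30-year cycle; leap positions are 2, 5, 7, 10, 13, 16, 18, 21, 24, 26, 29, so it is a common year (354 days).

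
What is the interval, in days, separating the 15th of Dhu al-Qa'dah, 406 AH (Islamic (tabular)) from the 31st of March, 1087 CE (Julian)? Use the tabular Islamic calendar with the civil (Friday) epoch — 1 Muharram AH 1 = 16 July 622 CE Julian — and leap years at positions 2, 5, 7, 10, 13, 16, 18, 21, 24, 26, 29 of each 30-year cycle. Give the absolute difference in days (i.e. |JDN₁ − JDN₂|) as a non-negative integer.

25907

First date → JDN 2092267; second date → JDN 2118174.
The interval is |2092267 − 2118174| = 25907 days.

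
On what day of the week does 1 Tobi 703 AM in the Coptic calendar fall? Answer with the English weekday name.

Monday

This is JDN 2081555 (1 January 987 Gregorian).
2081555 ≡ 0 (mod 7); counting from Monday = 0 gives Monday.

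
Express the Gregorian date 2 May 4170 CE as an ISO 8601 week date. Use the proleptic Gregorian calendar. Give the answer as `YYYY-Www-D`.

The weekday is Wednesday (ISO weekday 3).
That Wednesday belongs to ISO week 18 of ISO year 4170.

4170-W18-3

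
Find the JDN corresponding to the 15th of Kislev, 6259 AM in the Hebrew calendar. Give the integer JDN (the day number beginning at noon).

2633768

Equivalently 28 November 2498 (Gregorian).
JDN 2299161 is 15 October 1582 CE (Gregorian); the target day is +334607 days from there, so JDN = 2633768.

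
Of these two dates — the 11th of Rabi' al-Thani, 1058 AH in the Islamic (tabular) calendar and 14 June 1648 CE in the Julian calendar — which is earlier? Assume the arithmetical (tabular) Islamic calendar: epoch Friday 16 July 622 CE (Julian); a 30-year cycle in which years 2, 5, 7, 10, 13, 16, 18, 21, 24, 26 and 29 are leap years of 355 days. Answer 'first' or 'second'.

first

The two dates have Julian Day Numbers 2323105 and 2323155 respectively.
Since 2323105 < 2323155, the first date comes first.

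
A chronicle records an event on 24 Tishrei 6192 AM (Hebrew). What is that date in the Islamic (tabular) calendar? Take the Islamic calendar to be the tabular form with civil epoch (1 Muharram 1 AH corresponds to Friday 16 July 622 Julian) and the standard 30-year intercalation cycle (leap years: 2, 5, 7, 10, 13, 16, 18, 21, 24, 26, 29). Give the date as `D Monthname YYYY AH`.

24 Ramadan 1865 AH

Julian Day Number of the source date = 2609238.
Converting JDN 2609238 to the tabular Islamic calendar gives 24 Ramadan 1865 AH.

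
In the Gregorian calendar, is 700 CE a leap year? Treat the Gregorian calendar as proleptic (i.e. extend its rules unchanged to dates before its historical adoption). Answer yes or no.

700 is divisible by 4; 700 is divisible by 100 but not 400, so it is a common year.

no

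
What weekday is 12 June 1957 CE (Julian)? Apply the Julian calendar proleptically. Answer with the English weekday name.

Equivalently 25 June 1957 Gregorian, JDN 2436015.
JDN 2436015 mod 7 = 1, and JDN 0 was a Monday, so this is a Tuesday.

Tuesday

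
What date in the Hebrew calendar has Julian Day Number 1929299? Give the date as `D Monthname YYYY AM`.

27 Adar I 4330 AM

JDN 1929299 is 20 February 570 in the proleptic Gregorian calendar.
In the Hebrew calendar that day is 27 Adar I 4330 AM.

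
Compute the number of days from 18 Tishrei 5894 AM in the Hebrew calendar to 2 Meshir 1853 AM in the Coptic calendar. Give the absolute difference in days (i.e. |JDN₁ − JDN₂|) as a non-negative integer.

1211

JDN of the first date = 2500413.
JDN of the second date = 2501624.
|2501624 − 2500413| = 1211.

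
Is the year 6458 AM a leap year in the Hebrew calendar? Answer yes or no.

Hebrew year 6458 is year 17 of its 19-year Metonic cycle; leap years are at positions 3, 6, 8, 11, 14, 17, 19, so it is a leap year (13 months).

yes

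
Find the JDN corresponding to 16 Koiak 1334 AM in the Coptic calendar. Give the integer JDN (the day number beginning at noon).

In the Gregorian calendar the same day is 22 December 1617.
JDN 2299161 is 15 October 1582 CE (Gregorian); the target day is +12852 days from there, so JDN = 2312013.

2312013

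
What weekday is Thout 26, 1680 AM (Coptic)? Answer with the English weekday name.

Monday

This is JDN 2438310 (7 October 1963 Gregorian).
Since JDN mod 7 = 0 (0 = Monday), the day is Monday.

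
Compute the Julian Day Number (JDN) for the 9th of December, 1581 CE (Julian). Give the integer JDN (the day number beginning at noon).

In the proleptic Gregorian calendar the same day is 19 December 1581.
JDN 2299161 is 15 October 1582 CE (Gregorian); the target day is −300 days from there, so JDN = 2298861.

2298861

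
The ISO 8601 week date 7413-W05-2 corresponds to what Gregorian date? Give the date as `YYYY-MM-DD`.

7413-02-02

ISO week 1 of 7413 is the week containing the first Thursday of 7413.
Week 5, day 2 (Tuesday) lands on 7413-02-02.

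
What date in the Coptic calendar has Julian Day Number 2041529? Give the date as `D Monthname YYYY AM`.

JDN 2041529 is 31 May 877 in the proleptic Gregorian calendar.
In the Coptic calendar that day is 2 Paoni 593 AM.

2 Paoni 593 AM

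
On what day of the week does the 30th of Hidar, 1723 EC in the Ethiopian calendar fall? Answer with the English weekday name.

This is JDN 2353270 (7 December 1730 Gregorian).
2353270 ≡ 3 (mod 7); counting from Monday = 0 gives Thursday.

Thursday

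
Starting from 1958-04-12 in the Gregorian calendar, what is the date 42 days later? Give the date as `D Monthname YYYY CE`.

The starting date is JDN 2436306; 2436306 + 42 = 2436348.
JDN 2436348 corresponds to 24 May 1958 CE.

24 May 1958 CE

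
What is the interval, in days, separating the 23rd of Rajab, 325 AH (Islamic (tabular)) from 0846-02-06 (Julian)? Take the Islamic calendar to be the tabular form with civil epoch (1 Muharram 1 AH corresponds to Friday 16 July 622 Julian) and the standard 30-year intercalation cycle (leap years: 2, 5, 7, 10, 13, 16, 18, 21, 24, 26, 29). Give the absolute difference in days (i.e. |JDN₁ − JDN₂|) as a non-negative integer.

JDN of the first date = 2063454.
JDN of the second date = 2030096.
|2030096 − 2063454| = 33358.

33358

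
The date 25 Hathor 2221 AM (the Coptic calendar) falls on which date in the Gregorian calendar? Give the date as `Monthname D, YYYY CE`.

December 8, 2504 CE

Julian Day Number of the source date = 2635969.
Converting JDN 2635969 to the Gregorian calendar gives 8 December 2504 CE.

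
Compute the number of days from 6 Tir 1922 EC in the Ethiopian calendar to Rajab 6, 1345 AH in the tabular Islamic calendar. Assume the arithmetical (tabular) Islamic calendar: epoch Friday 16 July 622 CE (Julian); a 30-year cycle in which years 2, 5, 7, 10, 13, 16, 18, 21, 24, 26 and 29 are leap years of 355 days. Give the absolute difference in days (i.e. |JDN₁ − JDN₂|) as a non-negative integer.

1100

JDN of the first date = 2425991.
JDN of the second date = 2424891.
|2424891 − 2425991| = 1100.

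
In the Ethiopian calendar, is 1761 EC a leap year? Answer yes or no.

1761 mod 4 = 1; in the Ethiopian calendar a year is leap when year mod 4 = 3, so it is a common year.

no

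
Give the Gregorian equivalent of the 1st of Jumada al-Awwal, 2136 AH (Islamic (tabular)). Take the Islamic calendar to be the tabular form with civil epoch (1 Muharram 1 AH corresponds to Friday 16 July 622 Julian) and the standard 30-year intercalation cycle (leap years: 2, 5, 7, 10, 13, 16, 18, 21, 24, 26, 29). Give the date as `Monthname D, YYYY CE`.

Julian Day Number of the source date = 2705131.
Converting JDN 2705131 to the Gregorian calendar gives 18 April 2694 CE.

April 18, 2694 CE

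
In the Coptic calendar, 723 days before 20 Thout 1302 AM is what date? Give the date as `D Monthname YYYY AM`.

The starting date is JDN 2300239; 2300239 − 723 = 2299516.
JDN 2299516 corresponds to 27 Thout 1300 AM.

27 Thout 1300 AM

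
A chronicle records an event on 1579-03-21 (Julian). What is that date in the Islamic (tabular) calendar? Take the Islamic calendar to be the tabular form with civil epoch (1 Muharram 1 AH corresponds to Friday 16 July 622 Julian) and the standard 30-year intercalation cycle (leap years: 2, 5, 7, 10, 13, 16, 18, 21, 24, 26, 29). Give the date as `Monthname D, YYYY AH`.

Muharram 22, 987 AH

Both dates share Julian Day Number 2297867; in the tabular Islamic calendar that is 22 Muharram 987 AH.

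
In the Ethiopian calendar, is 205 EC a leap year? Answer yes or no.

205 mod 4 = 1; in the Ethiopian calendar a year is leap when year mod 4 = 3, so it is a common year.

no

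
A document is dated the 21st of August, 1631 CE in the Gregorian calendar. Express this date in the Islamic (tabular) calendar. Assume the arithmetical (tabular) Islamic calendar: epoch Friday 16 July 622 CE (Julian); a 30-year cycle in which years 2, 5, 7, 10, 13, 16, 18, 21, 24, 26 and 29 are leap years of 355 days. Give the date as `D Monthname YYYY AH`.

23 Muharram 1041 AH

Julian Day Number of the source date = 2317003.
Converting JDN 2317003 to the tabular Islamic calendar gives 23 Muharram 1041 AH.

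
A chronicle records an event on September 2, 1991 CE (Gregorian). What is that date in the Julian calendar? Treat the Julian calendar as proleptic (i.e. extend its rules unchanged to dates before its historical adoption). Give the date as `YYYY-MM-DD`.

1991-08-20

At this point the Julian calendar is 13 days behind the Gregorian.
2 September 1991 Gregorian − 13 days → 20 August 1991 Julian.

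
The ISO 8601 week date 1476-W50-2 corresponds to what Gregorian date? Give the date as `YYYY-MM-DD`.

1476-12-12

ISO week 1 of 1476 is the week containing the first Thursday of 1476.
Week 50, day 2 (Tuesday) lands on 1476-12-12.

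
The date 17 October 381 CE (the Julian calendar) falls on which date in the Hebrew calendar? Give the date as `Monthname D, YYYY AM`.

The source date corresponds to 18 October 381 in the proleptic Gregorian calendar (JDN 1860508).
That day falls on 12 Cheshvan 4142 AM in the Hebrew calendar.

Cheshvan 12, 4142 AM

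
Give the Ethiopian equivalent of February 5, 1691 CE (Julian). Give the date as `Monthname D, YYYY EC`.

Yekatit 11, 1683 EC

Julian Day Number of the source date = 2338731.
Converting JDN 2338731 to the Ethiopian calendar gives 11 Yekatit 1683 EC.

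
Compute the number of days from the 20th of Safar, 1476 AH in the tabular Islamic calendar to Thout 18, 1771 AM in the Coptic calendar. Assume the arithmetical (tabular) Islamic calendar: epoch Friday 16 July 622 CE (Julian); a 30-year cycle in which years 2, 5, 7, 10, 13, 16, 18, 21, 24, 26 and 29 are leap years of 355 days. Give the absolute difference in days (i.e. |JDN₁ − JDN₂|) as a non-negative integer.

359

First date → JDN 2471180; second date → JDN 2471539.
The interval is |2471180 − 2471539| = 359 days.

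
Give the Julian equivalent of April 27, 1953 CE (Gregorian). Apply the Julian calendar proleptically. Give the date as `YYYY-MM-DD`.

The Julian–Gregorian offset here is 13 days (Julian trailing).
27 April 1953 Gregorian − 13 days → 14 April 1953 Julian.

1953-04-14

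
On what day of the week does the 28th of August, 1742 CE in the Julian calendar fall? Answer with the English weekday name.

In the Gregorian calendar this is 8 September 1742 (JDN 2357563).
2357563 ≡ 5 (mod 7); counting from Monday = 0 gives Saturday.

Saturday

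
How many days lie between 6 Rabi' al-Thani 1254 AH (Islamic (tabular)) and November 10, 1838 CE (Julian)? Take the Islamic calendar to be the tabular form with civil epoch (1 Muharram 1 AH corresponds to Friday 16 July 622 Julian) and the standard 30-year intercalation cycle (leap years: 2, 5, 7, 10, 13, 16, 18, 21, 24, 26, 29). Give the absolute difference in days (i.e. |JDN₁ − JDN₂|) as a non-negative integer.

146

First date → JDN 2392555; second date → JDN 2392701.
The interval is |2392555 − 2392701| = 146 days.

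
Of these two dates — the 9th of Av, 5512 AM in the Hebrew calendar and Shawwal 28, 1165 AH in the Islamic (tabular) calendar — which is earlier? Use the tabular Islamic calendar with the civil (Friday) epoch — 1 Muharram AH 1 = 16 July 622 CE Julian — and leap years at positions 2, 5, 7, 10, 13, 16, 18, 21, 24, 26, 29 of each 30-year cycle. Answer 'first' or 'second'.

First date → JDN 2361166; second date → JDN 2361216.
JDN 2361166 < JDN 2361216, so the first date is earlier.

first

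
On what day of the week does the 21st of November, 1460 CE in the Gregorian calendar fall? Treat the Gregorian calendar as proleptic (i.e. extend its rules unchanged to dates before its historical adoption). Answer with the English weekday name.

JDN 2254639 mod 7 = 2, and JDN 0 was a Monday, so this is a Wednesday.

Wednesday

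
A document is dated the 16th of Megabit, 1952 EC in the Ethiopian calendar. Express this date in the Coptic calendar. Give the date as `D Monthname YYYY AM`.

16 Paremhat 1676 AM

Both dates share Julian Day Number 2437019; in the Coptic calendar that is 16 Paremhat 1676 AM.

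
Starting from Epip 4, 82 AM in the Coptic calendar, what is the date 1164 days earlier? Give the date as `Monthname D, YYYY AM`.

Parmouti 26, 79 AM

The starting date is JDN 1854918; 1854918 − 1164 = 1853754.
JDN 1853754 corresponds to Parmouti 26, 79 AM.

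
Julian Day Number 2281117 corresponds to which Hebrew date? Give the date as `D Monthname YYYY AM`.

16 Iyar 5293 AM

The proleptic Gregorian equivalent of JDN 2281117 is 21 May 1533.
In the Hebrew calendar that day is 16 Iyar 5293 AM.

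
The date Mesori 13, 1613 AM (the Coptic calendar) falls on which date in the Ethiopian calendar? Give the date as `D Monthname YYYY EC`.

Julian Day Number of the source date = 2414155.
Converting JDN 2414155 to the Ethiopian calendar gives 13 Nehase 1889 EC.

13 Nehase 1889 EC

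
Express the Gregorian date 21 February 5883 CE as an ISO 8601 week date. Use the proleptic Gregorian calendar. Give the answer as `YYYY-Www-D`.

5883-W08-3

The weekday is Wednesday (ISO weekday 3).
That Wednesday belongs to ISO week 8 of ISO year 5883.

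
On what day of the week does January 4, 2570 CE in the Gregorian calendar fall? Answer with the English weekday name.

Since JDN mod 7 = 3 (0 = Monday), the day is Thursday.

Thursday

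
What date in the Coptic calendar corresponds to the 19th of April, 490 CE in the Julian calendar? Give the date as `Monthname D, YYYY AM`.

Parmouti 24, 206 AM

Julian Day Number of the source date = 1900139.
Converting JDN 1900139 to the Coptic calendar gives 24 Parmouti 206 AM.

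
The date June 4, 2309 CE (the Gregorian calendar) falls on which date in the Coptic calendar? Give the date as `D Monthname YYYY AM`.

Both dates share Julian Day Number 2564559; in the Coptic calendar that is 24 Pashons 2025 AM.

24 Pashons 2025 AM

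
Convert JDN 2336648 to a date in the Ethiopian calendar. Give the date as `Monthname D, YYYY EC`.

The Gregorian equivalent of JDN 2336648 is 3 June 1685.
In the Ethiopian calendar that day is Ginbot 29, 1677 EC.

Ginbot 29, 1677 EC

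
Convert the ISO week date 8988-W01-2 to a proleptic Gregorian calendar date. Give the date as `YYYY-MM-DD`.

ISO week 1 of 8988 is the week containing the first Thursday of 8988.
Week 1, day 2 (Tuesday) lands on 8988-01-01.

8988-01-01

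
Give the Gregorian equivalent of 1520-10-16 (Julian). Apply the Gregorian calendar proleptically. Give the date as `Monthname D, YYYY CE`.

October 26, 1520 CE

At this point the Julian calendar is 10 days behind the Gregorian.
16 October 1520 Julian + 10 days → 26 October 1520 Gregorian.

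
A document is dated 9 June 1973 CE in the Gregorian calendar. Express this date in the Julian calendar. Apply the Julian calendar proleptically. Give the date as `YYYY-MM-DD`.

1973-05-27

For dates in this range the Gregorian date is 13 days ahead of the Julian.
9 June 1973 Gregorian − 13 days → 27 May 1973 Julian.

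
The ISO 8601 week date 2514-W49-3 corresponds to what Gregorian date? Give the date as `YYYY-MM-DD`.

ISO week 1 of 2514 is the week containing the first Thursday of 2514.
Week 49, day 3 (Wednesday) lands on 2514-12-05.

2514-12-05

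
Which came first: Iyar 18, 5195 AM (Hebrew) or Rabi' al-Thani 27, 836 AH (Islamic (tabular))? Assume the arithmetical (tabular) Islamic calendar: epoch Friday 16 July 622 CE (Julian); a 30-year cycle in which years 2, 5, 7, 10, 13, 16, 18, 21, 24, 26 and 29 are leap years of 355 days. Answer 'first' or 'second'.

second

The two dates have Julian Day Numbers 2245328 and 2244451 respectively.
Since 2244451 < 2245328, the second date comes first.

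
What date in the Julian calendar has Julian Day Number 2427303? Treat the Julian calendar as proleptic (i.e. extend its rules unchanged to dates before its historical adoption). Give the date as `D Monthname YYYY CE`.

5 August 1933 CE

JDN 2427303 is 18 August 1933 in the Gregorian calendar.
In the Julian calendar that day is 5 August 1933 CE.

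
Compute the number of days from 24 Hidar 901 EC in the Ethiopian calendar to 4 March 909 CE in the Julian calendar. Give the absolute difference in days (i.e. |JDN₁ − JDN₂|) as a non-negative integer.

JDN of the first date = 2053029.
JDN of the second date = 2053133.
|2053133 − 2053029| = 104.

104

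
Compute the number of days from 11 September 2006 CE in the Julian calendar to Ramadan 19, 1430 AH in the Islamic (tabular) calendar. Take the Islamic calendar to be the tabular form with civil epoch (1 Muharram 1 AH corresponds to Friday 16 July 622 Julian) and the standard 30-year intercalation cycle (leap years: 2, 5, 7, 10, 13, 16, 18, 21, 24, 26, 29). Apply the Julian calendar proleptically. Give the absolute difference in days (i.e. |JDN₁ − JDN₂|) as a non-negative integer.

First date → JDN 2454003; second date → JDN 2455084.
The interval is |2454003 − 2455084| = 1081 days.

1081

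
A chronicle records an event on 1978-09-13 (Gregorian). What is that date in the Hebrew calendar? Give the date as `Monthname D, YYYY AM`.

Elul 11, 5738 AM

Both dates share Julian Day Number 2443765; in the Hebrew calendar that is 11 Elul 5738 AM.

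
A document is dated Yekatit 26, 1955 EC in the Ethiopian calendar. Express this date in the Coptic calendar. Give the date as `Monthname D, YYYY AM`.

Both dates share Julian Day Number 2438094; in the Coptic calendar that is 26 Meshir 1679 AM.

Meshir 26, 1679 AM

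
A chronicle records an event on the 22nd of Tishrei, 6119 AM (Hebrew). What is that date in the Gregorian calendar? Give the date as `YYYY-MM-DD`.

Both dates share Julian Day Number 2582599; in the Gregorian calendar that is 25 October 2358 CE.

2358-10-25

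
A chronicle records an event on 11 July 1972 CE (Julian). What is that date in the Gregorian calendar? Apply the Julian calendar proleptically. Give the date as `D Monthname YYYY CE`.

24 July 1972 CE

For dates in this range the Gregorian date is 13 days ahead of the Julian.
11 July 1972 Julian + 13 days → 24 July 1972 Gregorian.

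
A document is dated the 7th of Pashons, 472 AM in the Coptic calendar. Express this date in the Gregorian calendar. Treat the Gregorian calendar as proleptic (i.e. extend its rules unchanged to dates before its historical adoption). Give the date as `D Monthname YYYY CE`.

6 May 756 CE

Julian Day Number of the source date = 1997309.
Converting JDN 1997309 to the Gregorian calendar gives 6 May 756 CE.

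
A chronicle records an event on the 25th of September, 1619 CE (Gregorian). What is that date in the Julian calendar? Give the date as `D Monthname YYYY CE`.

15 September 1619 CE

The Julian–Gregorian offset here is 10 days (Julian trailing).
25 September 1619 Gregorian − 10 days → 15 September 1619 Julian.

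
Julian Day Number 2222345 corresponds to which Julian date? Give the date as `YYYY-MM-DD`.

JDN 2222345 is 21 June 1372 in the proleptic Gregorian calendar.
In the Julian calendar that day is 1372-06-13.

1372-06-13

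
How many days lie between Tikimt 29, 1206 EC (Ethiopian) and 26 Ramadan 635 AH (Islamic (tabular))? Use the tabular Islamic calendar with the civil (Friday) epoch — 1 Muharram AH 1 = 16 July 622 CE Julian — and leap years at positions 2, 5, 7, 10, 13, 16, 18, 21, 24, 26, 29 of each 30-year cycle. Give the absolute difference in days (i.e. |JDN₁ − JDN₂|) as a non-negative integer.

8964

JDN of the first date = 2164405.
JDN of the second date = 2173369.
|2173369 − 2164405| = 8964.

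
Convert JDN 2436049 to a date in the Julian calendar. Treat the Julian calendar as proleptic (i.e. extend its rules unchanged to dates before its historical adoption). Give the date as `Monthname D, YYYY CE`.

July 16, 1957 CE

JDN 2436049 is 29 July 1957 in the Gregorian calendar.
In the Julian calendar that day is July 16, 1957 CE.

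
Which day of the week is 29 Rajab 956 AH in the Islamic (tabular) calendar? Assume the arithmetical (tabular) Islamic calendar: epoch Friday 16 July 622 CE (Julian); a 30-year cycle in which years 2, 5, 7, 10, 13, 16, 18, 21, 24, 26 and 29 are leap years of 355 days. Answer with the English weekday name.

Friday

This is JDN 2287065 (2 September 1549 Gregorian).
2287065 ≡ 4 (mod 7); counting from Monday = 0 gives Friday.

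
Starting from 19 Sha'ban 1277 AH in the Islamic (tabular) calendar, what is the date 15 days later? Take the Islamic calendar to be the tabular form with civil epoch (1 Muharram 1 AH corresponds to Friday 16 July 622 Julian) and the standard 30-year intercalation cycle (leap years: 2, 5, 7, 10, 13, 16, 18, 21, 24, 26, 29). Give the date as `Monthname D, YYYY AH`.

Counting 15 days forward from JDN 2400837 reaches JDN 2400852, which is Ramadan 5, 1277 AH.

Ramadan 5, 1277 AH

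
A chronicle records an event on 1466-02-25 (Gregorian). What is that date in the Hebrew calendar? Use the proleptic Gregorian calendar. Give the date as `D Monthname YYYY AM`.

30 Shevat 5226 AM

Both dates share Julian Day Number 2256561; in the Hebrew calendar that is 30 Shevat 5226 AM.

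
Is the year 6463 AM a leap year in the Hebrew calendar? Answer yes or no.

Hebrew year 6463 is year 3 of its 19-year Metonic cycle; leap years are at positions 3, 6, 8, 11, 14, 17, 19, so it is a leap year (13 months).

yes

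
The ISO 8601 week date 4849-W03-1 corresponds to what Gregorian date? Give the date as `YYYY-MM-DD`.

ISO week 1 of 4849 is the week containing the first Thursday of 4849.
Week 3, day 1 (Monday) lands on 4849-01-18.

4849-01-18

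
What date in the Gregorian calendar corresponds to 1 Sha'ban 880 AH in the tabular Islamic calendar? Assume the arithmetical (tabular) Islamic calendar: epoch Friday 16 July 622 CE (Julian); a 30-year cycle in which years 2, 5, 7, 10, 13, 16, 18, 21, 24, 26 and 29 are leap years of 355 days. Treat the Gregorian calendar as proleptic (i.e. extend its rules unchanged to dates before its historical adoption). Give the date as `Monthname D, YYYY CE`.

Julian Day Number of the source date = 2260135.
Converting JDN 2260135 to the Gregorian calendar gives 9 December 1475 CE.

December 9, 1475 CE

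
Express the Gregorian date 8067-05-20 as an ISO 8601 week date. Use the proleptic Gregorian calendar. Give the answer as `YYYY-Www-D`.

8067-W20-5

The weekday is Friday (ISO weekday 5).
That Friday belongs to ISO week 20 of ISO year 8067.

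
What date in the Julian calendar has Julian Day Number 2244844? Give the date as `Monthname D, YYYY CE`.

January 18, 1434 CE

The proleptic Gregorian equivalent of JDN 2244844 is 27 January 1434.
In the Julian calendar that day is January 18, 1434 CE.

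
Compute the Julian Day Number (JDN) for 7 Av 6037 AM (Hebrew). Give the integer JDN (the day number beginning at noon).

2552936

In the Gregorian calendar the same day is 7 August 2277.
JDN 2451545 is 1 January 2000 CE (Gregorian); the target day is +101391 days from there, so JDN = 2552936.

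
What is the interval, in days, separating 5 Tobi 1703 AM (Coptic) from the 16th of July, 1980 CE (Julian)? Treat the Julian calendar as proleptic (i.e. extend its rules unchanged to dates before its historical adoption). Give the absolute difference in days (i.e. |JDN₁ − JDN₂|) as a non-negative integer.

JDN of the first date = 2446809.
JDN of the second date = 2444450.
|2444450 − 2446809| = 2359.

2359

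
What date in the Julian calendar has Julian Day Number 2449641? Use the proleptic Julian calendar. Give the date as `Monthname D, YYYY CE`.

October 2, 1994 CE

The Gregorian equivalent of JDN 2449641 is 15 October 1994.
In the Julian calendar that day is October 2, 1994 CE.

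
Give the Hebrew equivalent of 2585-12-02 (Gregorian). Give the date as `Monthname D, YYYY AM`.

Kislev 19, 6346 AM

Julian Day Number of the source date = 2665548.
Converting JDN 2665548 to the Hebrew calendar gives 19 Kislev 6346 AM.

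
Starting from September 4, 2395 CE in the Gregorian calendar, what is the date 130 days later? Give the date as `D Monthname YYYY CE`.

12 January 2396 CE

Counting 130 days forward from JDN 2596062 reaches JDN 2596192, which is 12 January 2396 CE.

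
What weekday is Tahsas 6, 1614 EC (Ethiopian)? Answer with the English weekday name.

This is JDN 2313464 (12 December 1621 Gregorian).
2313464 ≡ 6 (mod 7); counting from Monday = 0 gives Sunday.

Sunday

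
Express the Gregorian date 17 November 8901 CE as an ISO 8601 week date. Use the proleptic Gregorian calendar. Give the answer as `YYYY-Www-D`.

The weekday is Thursday (ISO weekday 4).
That Thursday belongs to ISO week 46 of ISO year 8901.

8901-W46-4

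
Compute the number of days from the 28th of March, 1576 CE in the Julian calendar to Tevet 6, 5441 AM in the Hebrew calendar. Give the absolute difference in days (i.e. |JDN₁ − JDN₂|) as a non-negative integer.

First date → JDN 2296779; second date → JDN 2335029.
The interval is |2296779 − 2335029| = 38250 days.

38250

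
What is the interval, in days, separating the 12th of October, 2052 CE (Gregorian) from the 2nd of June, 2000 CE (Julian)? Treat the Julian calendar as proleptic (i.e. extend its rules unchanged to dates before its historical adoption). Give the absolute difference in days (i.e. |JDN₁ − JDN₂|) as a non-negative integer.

JDN of the first date = 2470823.
JDN of the second date = 2451711.
|2451711 − 2470823| = 19112.

19112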